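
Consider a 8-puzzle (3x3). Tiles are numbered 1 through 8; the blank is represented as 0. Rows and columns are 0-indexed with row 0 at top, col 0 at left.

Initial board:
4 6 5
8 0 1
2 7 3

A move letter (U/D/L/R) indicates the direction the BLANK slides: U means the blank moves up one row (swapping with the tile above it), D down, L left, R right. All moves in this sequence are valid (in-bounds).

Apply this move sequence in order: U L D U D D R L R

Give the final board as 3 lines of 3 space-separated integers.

Answer: 8 4 5
2 6 1
7 0 3

Derivation:
After move 1 (U):
4 0 5
8 6 1
2 7 3

After move 2 (L):
0 4 5
8 6 1
2 7 3

After move 3 (D):
8 4 5
0 6 1
2 7 3

After move 4 (U):
0 4 5
8 6 1
2 7 3

After move 5 (D):
8 4 5
0 6 1
2 7 3

After move 6 (D):
8 4 5
2 6 1
0 7 3

After move 7 (R):
8 4 5
2 6 1
7 0 3

After move 8 (L):
8 4 5
2 6 1
0 7 3

After move 9 (R):
8 4 5
2 6 1
7 0 3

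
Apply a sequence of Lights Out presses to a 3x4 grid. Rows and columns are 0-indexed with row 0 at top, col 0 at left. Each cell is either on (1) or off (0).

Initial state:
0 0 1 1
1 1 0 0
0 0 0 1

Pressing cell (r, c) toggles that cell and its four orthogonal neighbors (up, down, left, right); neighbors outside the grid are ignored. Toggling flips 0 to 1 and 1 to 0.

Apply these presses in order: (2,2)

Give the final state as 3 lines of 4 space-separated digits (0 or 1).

Answer: 0 0 1 1
1 1 1 0
0 1 1 0

Derivation:
After press 1 at (2,2):
0 0 1 1
1 1 1 0
0 1 1 0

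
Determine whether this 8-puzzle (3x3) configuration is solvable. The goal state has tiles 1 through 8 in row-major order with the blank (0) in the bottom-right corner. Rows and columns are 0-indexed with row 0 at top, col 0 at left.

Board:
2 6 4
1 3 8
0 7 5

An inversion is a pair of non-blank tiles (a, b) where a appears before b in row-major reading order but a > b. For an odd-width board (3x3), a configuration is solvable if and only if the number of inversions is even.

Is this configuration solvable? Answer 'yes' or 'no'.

Inversions (pairs i<j in row-major order where tile[i] > tile[j] > 0): 10
10 is even, so the puzzle is solvable.

Answer: yes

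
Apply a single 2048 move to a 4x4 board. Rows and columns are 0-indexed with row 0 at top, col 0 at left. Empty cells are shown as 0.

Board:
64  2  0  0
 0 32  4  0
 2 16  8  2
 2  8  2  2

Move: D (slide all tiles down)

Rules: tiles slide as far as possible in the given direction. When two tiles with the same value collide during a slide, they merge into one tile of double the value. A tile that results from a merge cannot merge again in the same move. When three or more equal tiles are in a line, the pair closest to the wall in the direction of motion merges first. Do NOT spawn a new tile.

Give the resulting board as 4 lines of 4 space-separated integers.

Answer:  0  2  0  0
 0 32  4  0
64 16  8  0
 4  8  2  4

Derivation:
Slide down:
col 0: [64, 0, 2, 2] -> [0, 0, 64, 4]
col 1: [2, 32, 16, 8] -> [2, 32, 16, 8]
col 2: [0, 4, 8, 2] -> [0, 4, 8, 2]
col 3: [0, 0, 2, 2] -> [0, 0, 0, 4]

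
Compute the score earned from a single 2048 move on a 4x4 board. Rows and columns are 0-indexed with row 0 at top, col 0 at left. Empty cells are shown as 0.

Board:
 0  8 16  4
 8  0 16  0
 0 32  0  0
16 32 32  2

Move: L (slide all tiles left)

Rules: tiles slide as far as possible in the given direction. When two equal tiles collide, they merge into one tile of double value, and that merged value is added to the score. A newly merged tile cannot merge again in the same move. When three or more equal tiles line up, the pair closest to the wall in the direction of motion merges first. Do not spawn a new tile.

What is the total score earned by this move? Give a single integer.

Answer: 64

Derivation:
Slide left:
row 0: [0, 8, 16, 4] -> [8, 16, 4, 0]  score +0 (running 0)
row 1: [8, 0, 16, 0] -> [8, 16, 0, 0]  score +0 (running 0)
row 2: [0, 32, 0, 0] -> [32, 0, 0, 0]  score +0 (running 0)
row 3: [16, 32, 32, 2] -> [16, 64, 2, 0]  score +64 (running 64)
Board after move:
 8 16  4  0
 8 16  0  0
32  0  0  0
16 64  2  0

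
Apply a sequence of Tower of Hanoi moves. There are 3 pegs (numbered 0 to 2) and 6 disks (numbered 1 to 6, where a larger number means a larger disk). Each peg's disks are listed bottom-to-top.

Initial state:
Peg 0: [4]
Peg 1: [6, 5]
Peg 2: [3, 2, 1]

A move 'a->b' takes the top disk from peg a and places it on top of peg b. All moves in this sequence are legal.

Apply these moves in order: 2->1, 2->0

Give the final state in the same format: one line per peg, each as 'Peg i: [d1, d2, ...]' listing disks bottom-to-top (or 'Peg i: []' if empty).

Answer: Peg 0: [4, 2]
Peg 1: [6, 5, 1]
Peg 2: [3]

Derivation:
After move 1 (2->1):
Peg 0: [4]
Peg 1: [6, 5, 1]
Peg 2: [3, 2]

After move 2 (2->0):
Peg 0: [4, 2]
Peg 1: [6, 5, 1]
Peg 2: [3]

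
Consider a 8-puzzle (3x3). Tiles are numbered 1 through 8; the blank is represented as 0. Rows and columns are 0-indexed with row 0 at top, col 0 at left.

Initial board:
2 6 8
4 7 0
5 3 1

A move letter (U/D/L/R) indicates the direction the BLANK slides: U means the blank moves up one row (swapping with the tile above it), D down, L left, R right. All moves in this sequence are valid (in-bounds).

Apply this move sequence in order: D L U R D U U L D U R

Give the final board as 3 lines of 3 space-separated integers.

After move 1 (D):
2 6 8
4 7 1
5 3 0

After move 2 (L):
2 6 8
4 7 1
5 0 3

After move 3 (U):
2 6 8
4 0 1
5 7 3

After move 4 (R):
2 6 8
4 1 0
5 7 3

After move 5 (D):
2 6 8
4 1 3
5 7 0

After move 6 (U):
2 6 8
4 1 0
5 7 3

After move 7 (U):
2 6 0
4 1 8
5 7 3

After move 8 (L):
2 0 6
4 1 8
5 7 3

After move 9 (D):
2 1 6
4 0 8
5 7 3

After move 10 (U):
2 0 6
4 1 8
5 7 3

After move 11 (R):
2 6 0
4 1 8
5 7 3

Answer: 2 6 0
4 1 8
5 7 3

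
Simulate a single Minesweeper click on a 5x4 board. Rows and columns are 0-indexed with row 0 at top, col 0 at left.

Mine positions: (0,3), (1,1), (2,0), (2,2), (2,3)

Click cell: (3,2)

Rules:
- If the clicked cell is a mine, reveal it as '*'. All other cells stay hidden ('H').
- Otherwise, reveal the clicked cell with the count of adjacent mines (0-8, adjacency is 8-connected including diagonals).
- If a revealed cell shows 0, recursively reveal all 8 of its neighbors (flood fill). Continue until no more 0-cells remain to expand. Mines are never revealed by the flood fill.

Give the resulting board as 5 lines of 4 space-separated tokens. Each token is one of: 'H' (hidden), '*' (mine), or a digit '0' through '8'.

H H H H
H H H H
H H H H
H H 2 H
H H H H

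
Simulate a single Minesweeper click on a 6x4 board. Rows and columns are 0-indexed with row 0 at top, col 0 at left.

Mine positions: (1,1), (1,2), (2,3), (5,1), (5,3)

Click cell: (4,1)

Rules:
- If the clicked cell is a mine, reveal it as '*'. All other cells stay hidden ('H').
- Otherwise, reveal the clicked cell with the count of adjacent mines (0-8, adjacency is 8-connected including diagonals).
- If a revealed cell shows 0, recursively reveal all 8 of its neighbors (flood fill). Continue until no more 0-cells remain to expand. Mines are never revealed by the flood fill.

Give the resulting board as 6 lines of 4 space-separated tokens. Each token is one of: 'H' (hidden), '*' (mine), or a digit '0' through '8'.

H H H H
H H H H
H H H H
H H H H
H 1 H H
H H H H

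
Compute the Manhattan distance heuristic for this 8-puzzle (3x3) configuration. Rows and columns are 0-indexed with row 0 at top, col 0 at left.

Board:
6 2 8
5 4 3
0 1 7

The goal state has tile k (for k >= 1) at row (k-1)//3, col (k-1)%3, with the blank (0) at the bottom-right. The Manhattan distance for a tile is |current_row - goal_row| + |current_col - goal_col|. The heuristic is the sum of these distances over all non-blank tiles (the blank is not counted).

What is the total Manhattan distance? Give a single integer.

Tile 6: at (0,0), goal (1,2), distance |0-1|+|0-2| = 3
Tile 2: at (0,1), goal (0,1), distance |0-0|+|1-1| = 0
Tile 8: at (0,2), goal (2,1), distance |0-2|+|2-1| = 3
Tile 5: at (1,0), goal (1,1), distance |1-1|+|0-1| = 1
Tile 4: at (1,1), goal (1,0), distance |1-1|+|1-0| = 1
Tile 3: at (1,2), goal (0,2), distance |1-0|+|2-2| = 1
Tile 1: at (2,1), goal (0,0), distance |2-0|+|1-0| = 3
Tile 7: at (2,2), goal (2,0), distance |2-2|+|2-0| = 2
Sum: 3 + 0 + 3 + 1 + 1 + 1 + 3 + 2 = 14

Answer: 14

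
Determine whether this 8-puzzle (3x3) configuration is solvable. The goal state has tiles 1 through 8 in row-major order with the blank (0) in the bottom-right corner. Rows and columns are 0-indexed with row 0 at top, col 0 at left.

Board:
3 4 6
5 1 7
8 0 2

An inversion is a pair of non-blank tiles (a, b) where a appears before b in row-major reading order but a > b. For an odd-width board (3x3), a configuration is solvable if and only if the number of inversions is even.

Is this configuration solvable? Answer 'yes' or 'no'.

Answer: no

Derivation:
Inversions (pairs i<j in row-major order where tile[i] > tile[j] > 0): 11
11 is odd, so the puzzle is not solvable.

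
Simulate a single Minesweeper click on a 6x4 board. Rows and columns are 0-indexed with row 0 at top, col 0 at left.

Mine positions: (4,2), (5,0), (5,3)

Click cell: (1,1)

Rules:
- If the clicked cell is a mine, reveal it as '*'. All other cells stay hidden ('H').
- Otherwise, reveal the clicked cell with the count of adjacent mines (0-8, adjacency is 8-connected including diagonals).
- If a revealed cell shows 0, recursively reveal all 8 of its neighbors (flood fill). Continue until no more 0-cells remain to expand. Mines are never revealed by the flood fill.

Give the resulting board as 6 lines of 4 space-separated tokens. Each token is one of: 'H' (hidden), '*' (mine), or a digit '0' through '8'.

0 0 0 0
0 0 0 0
0 0 0 0
0 1 1 1
1 2 H H
H H H H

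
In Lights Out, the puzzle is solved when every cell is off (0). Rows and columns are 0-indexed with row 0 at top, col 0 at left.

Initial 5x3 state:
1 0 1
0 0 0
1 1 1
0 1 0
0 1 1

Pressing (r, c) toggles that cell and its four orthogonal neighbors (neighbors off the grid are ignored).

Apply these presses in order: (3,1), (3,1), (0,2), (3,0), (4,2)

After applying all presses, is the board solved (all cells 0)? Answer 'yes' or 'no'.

After press 1 at (3,1):
1 0 1
0 0 0
1 0 1
1 0 1
0 0 1

After press 2 at (3,1):
1 0 1
0 0 0
1 1 1
0 1 0
0 1 1

After press 3 at (0,2):
1 1 0
0 0 1
1 1 1
0 1 0
0 1 1

After press 4 at (3,0):
1 1 0
0 0 1
0 1 1
1 0 0
1 1 1

After press 5 at (4,2):
1 1 0
0 0 1
0 1 1
1 0 1
1 0 0

Lights still on: 8

Answer: no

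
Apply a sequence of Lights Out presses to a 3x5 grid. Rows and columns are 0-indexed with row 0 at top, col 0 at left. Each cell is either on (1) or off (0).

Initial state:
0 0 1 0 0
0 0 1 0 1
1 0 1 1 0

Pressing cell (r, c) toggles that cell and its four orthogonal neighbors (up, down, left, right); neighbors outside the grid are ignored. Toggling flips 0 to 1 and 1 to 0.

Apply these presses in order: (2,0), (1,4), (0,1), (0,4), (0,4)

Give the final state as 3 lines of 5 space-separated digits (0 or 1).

Answer: 1 1 0 0 1
1 1 1 1 0
0 1 1 1 1

Derivation:
After press 1 at (2,0):
0 0 1 0 0
1 0 1 0 1
0 1 1 1 0

After press 2 at (1,4):
0 0 1 0 1
1 0 1 1 0
0 1 1 1 1

After press 3 at (0,1):
1 1 0 0 1
1 1 1 1 0
0 1 1 1 1

After press 4 at (0,4):
1 1 0 1 0
1 1 1 1 1
0 1 1 1 1

After press 5 at (0,4):
1 1 0 0 1
1 1 1 1 0
0 1 1 1 1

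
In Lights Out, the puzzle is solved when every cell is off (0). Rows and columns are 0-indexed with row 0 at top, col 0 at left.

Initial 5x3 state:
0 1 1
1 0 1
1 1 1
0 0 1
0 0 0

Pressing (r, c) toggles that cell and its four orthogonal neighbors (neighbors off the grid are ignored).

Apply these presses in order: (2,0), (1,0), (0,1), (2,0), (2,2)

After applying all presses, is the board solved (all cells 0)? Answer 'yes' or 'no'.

Answer: yes

Derivation:
After press 1 at (2,0):
0 1 1
0 0 1
0 0 1
1 0 1
0 0 0

After press 2 at (1,0):
1 1 1
1 1 1
1 0 1
1 0 1
0 0 0

After press 3 at (0,1):
0 0 0
1 0 1
1 0 1
1 0 1
0 0 0

After press 4 at (2,0):
0 0 0
0 0 1
0 1 1
0 0 1
0 0 0

After press 5 at (2,2):
0 0 0
0 0 0
0 0 0
0 0 0
0 0 0

Lights still on: 0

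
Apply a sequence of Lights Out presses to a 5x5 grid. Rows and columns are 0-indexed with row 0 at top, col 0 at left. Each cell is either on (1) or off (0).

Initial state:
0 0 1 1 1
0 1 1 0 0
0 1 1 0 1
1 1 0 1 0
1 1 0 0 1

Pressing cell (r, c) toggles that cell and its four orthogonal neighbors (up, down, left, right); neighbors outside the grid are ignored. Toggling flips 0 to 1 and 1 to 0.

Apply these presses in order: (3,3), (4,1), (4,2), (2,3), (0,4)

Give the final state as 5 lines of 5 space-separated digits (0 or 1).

Answer: 0 0 1 0 0
0 1 1 1 1
0 1 0 0 0
1 0 0 1 1
0 1 0 0 1

Derivation:
After press 1 at (3,3):
0 0 1 1 1
0 1 1 0 0
0 1 1 1 1
1 1 1 0 1
1 1 0 1 1

After press 2 at (4,1):
0 0 1 1 1
0 1 1 0 0
0 1 1 1 1
1 0 1 0 1
0 0 1 1 1

After press 3 at (4,2):
0 0 1 1 1
0 1 1 0 0
0 1 1 1 1
1 0 0 0 1
0 1 0 0 1

After press 4 at (2,3):
0 0 1 1 1
0 1 1 1 0
0 1 0 0 0
1 0 0 1 1
0 1 0 0 1

After press 5 at (0,4):
0 0 1 0 0
0 1 1 1 1
0 1 0 0 0
1 0 0 1 1
0 1 0 0 1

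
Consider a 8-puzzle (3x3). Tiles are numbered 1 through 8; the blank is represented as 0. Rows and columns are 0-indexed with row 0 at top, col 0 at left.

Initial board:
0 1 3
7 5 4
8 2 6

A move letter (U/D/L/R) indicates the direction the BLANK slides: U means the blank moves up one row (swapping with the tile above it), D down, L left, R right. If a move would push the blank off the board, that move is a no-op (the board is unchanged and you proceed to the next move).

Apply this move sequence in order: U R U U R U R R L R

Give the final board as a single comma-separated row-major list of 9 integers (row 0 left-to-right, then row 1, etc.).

Answer: 1, 3, 0, 7, 5, 4, 8, 2, 6

Derivation:
After move 1 (U):
0 1 3
7 5 4
8 2 6

After move 2 (R):
1 0 3
7 5 4
8 2 6

After move 3 (U):
1 0 3
7 5 4
8 2 6

After move 4 (U):
1 0 3
7 5 4
8 2 6

After move 5 (R):
1 3 0
7 5 4
8 2 6

After move 6 (U):
1 3 0
7 5 4
8 2 6

After move 7 (R):
1 3 0
7 5 4
8 2 6

After move 8 (R):
1 3 0
7 5 4
8 2 6

After move 9 (L):
1 0 3
7 5 4
8 2 6

After move 10 (R):
1 3 0
7 5 4
8 2 6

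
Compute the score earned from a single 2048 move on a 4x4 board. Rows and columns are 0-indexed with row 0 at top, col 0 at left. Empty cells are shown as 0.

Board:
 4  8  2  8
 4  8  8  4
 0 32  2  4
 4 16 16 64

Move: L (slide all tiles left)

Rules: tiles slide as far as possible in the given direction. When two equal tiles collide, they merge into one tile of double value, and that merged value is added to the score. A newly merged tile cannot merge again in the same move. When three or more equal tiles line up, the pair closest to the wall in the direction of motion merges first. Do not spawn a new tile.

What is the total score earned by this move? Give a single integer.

Slide left:
row 0: [4, 8, 2, 8] -> [4, 8, 2, 8]  score +0 (running 0)
row 1: [4, 8, 8, 4] -> [4, 16, 4, 0]  score +16 (running 16)
row 2: [0, 32, 2, 4] -> [32, 2, 4, 0]  score +0 (running 16)
row 3: [4, 16, 16, 64] -> [4, 32, 64, 0]  score +32 (running 48)
Board after move:
 4  8  2  8
 4 16  4  0
32  2  4  0
 4 32 64  0

Answer: 48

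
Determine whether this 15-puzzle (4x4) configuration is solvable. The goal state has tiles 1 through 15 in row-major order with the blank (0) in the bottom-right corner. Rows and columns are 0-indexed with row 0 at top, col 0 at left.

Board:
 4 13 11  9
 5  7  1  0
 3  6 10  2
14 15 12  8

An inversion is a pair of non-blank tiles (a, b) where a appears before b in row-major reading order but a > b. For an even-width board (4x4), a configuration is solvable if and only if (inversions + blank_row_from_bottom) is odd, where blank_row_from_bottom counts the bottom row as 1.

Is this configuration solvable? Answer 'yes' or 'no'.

Inversions: 46
Blank is in row 1 (0-indexed from top), which is row 3 counting from the bottom (bottom = 1).
46 + 3 = 49, which is odd, so the puzzle is solvable.

Answer: yes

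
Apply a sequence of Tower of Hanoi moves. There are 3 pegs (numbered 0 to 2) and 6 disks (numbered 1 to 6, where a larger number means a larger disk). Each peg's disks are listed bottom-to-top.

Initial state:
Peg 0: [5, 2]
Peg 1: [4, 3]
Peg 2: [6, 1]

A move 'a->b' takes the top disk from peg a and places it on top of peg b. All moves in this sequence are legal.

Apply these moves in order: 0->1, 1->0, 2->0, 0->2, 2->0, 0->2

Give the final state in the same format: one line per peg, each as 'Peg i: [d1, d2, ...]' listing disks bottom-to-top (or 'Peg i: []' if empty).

After move 1 (0->1):
Peg 0: [5]
Peg 1: [4, 3, 2]
Peg 2: [6, 1]

After move 2 (1->0):
Peg 0: [5, 2]
Peg 1: [4, 3]
Peg 2: [6, 1]

After move 3 (2->0):
Peg 0: [5, 2, 1]
Peg 1: [4, 3]
Peg 2: [6]

After move 4 (0->2):
Peg 0: [5, 2]
Peg 1: [4, 3]
Peg 2: [6, 1]

After move 5 (2->0):
Peg 0: [5, 2, 1]
Peg 1: [4, 3]
Peg 2: [6]

After move 6 (0->2):
Peg 0: [5, 2]
Peg 1: [4, 3]
Peg 2: [6, 1]

Answer: Peg 0: [5, 2]
Peg 1: [4, 3]
Peg 2: [6, 1]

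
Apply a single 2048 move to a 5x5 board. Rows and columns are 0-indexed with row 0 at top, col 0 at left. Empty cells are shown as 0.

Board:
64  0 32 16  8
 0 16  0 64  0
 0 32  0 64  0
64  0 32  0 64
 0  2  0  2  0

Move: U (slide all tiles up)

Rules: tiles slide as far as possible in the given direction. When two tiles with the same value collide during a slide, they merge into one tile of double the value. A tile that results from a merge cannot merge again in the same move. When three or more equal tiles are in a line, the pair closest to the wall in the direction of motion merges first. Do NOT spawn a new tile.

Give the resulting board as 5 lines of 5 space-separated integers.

Slide up:
col 0: [64, 0, 0, 64, 0] -> [128, 0, 0, 0, 0]
col 1: [0, 16, 32, 0, 2] -> [16, 32, 2, 0, 0]
col 2: [32, 0, 0, 32, 0] -> [64, 0, 0, 0, 0]
col 3: [16, 64, 64, 0, 2] -> [16, 128, 2, 0, 0]
col 4: [8, 0, 0, 64, 0] -> [8, 64, 0, 0, 0]

Answer: 128  16  64  16   8
  0  32   0 128  64
  0   2   0   2   0
  0   0   0   0   0
  0   0   0   0   0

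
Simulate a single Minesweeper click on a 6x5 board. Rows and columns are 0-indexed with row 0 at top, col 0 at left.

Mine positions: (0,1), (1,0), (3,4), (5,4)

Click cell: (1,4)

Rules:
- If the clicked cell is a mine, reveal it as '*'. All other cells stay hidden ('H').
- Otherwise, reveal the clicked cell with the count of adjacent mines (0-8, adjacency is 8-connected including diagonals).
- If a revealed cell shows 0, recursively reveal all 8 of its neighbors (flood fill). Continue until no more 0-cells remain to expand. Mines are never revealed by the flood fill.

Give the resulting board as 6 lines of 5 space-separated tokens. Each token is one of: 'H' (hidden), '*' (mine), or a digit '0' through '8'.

H H 1 0 0
H 2 1 0 0
1 1 0 1 1
0 0 0 1 H
0 0 0 2 H
0 0 0 1 H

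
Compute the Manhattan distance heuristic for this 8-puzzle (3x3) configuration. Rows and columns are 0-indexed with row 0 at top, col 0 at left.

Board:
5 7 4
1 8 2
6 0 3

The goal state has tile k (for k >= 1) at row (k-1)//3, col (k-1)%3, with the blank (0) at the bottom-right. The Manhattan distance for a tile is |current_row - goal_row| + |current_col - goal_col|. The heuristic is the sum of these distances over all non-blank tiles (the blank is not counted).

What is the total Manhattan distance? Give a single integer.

Answer: 17

Derivation:
Tile 5: at (0,0), goal (1,1), distance |0-1|+|0-1| = 2
Tile 7: at (0,1), goal (2,0), distance |0-2|+|1-0| = 3
Tile 4: at (0,2), goal (1,0), distance |0-1|+|2-0| = 3
Tile 1: at (1,0), goal (0,0), distance |1-0|+|0-0| = 1
Tile 8: at (1,1), goal (2,1), distance |1-2|+|1-1| = 1
Tile 2: at (1,2), goal (0,1), distance |1-0|+|2-1| = 2
Tile 6: at (2,0), goal (1,2), distance |2-1|+|0-2| = 3
Tile 3: at (2,2), goal (0,2), distance |2-0|+|2-2| = 2
Sum: 2 + 3 + 3 + 1 + 1 + 2 + 3 + 2 = 17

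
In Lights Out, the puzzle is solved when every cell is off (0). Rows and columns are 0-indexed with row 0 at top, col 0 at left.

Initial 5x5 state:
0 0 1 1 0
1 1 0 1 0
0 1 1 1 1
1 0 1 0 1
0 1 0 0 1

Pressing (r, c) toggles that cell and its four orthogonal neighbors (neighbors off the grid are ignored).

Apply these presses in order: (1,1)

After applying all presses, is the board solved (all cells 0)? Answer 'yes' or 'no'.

Answer: no

Derivation:
After press 1 at (1,1):
0 1 1 1 0
0 0 1 1 0
0 0 1 1 1
1 0 1 0 1
0 1 0 0 1

Lights still on: 13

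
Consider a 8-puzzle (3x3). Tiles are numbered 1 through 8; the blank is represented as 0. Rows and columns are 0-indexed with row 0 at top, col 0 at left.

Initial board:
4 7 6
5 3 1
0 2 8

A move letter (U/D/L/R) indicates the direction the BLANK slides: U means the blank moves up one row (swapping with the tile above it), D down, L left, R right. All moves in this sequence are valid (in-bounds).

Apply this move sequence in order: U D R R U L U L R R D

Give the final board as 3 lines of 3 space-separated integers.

Answer: 4 6 3
5 7 0
2 8 1

Derivation:
After move 1 (U):
4 7 6
0 3 1
5 2 8

After move 2 (D):
4 7 6
5 3 1
0 2 8

After move 3 (R):
4 7 6
5 3 1
2 0 8

After move 4 (R):
4 7 6
5 3 1
2 8 0

After move 5 (U):
4 7 6
5 3 0
2 8 1

After move 6 (L):
4 7 6
5 0 3
2 8 1

After move 7 (U):
4 0 6
5 7 3
2 8 1

After move 8 (L):
0 4 6
5 7 3
2 8 1

After move 9 (R):
4 0 6
5 7 3
2 8 1

After move 10 (R):
4 6 0
5 7 3
2 8 1

After move 11 (D):
4 6 3
5 7 0
2 8 1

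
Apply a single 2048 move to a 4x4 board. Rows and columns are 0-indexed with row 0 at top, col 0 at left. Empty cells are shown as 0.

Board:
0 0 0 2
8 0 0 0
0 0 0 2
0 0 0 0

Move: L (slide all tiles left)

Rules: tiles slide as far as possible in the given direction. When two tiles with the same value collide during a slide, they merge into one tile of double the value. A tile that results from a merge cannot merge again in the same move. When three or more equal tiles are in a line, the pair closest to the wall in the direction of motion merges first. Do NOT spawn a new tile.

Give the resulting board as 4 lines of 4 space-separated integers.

Slide left:
row 0: [0, 0, 0, 2] -> [2, 0, 0, 0]
row 1: [8, 0, 0, 0] -> [8, 0, 0, 0]
row 2: [0, 0, 0, 2] -> [2, 0, 0, 0]
row 3: [0, 0, 0, 0] -> [0, 0, 0, 0]

Answer: 2 0 0 0
8 0 0 0
2 0 0 0
0 0 0 0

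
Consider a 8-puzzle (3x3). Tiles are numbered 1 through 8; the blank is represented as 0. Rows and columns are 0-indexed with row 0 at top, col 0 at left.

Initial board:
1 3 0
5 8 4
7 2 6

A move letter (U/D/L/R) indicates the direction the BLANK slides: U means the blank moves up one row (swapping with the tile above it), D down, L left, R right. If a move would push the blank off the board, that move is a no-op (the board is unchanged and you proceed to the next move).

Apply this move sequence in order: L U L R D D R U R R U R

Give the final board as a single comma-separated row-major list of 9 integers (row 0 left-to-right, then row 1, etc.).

Answer: 1, 8, 0, 5, 2, 3, 7, 6, 4

Derivation:
After move 1 (L):
1 0 3
5 8 4
7 2 6

After move 2 (U):
1 0 3
5 8 4
7 2 6

After move 3 (L):
0 1 3
5 8 4
7 2 6

After move 4 (R):
1 0 3
5 8 4
7 2 6

After move 5 (D):
1 8 3
5 0 4
7 2 6

After move 6 (D):
1 8 3
5 2 4
7 0 6

After move 7 (R):
1 8 3
5 2 4
7 6 0

After move 8 (U):
1 8 3
5 2 0
7 6 4

After move 9 (R):
1 8 3
5 2 0
7 6 4

After move 10 (R):
1 8 3
5 2 0
7 6 4

After move 11 (U):
1 8 0
5 2 3
7 6 4

After move 12 (R):
1 8 0
5 2 3
7 6 4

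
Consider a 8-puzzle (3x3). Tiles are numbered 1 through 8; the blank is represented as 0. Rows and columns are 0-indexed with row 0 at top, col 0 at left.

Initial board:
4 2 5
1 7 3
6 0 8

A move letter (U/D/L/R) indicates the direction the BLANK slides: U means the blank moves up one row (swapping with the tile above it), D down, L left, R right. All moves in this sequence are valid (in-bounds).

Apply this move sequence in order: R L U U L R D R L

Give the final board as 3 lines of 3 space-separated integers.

Answer: 4 2 5
1 0 3
6 7 8

Derivation:
After move 1 (R):
4 2 5
1 7 3
6 8 0

After move 2 (L):
4 2 5
1 7 3
6 0 8

After move 3 (U):
4 2 5
1 0 3
6 7 8

After move 4 (U):
4 0 5
1 2 3
6 7 8

After move 5 (L):
0 4 5
1 2 3
6 7 8

After move 6 (R):
4 0 5
1 2 3
6 7 8

After move 7 (D):
4 2 5
1 0 3
6 7 8

After move 8 (R):
4 2 5
1 3 0
6 7 8

After move 9 (L):
4 2 5
1 0 3
6 7 8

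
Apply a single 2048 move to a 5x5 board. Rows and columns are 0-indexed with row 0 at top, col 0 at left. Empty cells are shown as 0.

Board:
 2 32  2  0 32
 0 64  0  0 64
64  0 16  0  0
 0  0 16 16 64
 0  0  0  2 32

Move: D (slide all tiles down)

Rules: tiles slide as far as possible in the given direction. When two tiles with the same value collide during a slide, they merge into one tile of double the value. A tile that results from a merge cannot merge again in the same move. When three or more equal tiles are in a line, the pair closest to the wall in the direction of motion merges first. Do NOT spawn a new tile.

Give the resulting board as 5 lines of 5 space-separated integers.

Answer:   0   0   0   0   0
  0   0   0   0   0
  0   0   0   0  32
  2  32   2  16 128
 64  64  32   2  32

Derivation:
Slide down:
col 0: [2, 0, 64, 0, 0] -> [0, 0, 0, 2, 64]
col 1: [32, 64, 0, 0, 0] -> [0, 0, 0, 32, 64]
col 2: [2, 0, 16, 16, 0] -> [0, 0, 0, 2, 32]
col 3: [0, 0, 0, 16, 2] -> [0, 0, 0, 16, 2]
col 4: [32, 64, 0, 64, 32] -> [0, 0, 32, 128, 32]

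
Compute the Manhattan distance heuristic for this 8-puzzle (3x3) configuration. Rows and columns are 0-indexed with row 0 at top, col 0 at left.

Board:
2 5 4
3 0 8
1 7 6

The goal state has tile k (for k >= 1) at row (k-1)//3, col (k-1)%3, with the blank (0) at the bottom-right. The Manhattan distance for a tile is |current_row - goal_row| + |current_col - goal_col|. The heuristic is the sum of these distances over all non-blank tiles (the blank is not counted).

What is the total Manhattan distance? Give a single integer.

Answer: 14

Derivation:
Tile 2: (0,0)->(0,1) = 1
Tile 5: (0,1)->(1,1) = 1
Tile 4: (0,2)->(1,0) = 3
Tile 3: (1,0)->(0,2) = 3
Tile 8: (1,2)->(2,1) = 2
Tile 1: (2,0)->(0,0) = 2
Tile 7: (2,1)->(2,0) = 1
Tile 6: (2,2)->(1,2) = 1
Sum: 1 + 1 + 3 + 3 + 2 + 2 + 1 + 1 = 14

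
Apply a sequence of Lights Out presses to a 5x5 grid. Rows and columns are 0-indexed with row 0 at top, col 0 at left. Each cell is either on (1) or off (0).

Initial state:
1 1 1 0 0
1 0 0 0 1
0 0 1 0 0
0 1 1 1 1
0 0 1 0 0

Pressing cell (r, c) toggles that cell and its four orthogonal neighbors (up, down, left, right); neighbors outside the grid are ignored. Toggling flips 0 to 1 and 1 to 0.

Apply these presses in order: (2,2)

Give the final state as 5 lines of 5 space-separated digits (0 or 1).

After press 1 at (2,2):
1 1 1 0 0
1 0 1 0 1
0 1 0 1 0
0 1 0 1 1
0 0 1 0 0

Answer: 1 1 1 0 0
1 0 1 0 1
0 1 0 1 0
0 1 0 1 1
0 0 1 0 0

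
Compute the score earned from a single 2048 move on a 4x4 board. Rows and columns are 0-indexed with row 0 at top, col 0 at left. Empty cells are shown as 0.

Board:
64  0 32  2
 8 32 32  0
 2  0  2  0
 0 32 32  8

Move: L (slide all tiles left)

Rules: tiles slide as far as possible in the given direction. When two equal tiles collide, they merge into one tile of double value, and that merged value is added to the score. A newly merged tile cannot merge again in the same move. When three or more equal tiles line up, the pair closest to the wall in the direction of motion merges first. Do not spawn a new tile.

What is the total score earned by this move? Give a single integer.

Slide left:
row 0: [64, 0, 32, 2] -> [64, 32, 2, 0]  score +0 (running 0)
row 1: [8, 32, 32, 0] -> [8, 64, 0, 0]  score +64 (running 64)
row 2: [2, 0, 2, 0] -> [4, 0, 0, 0]  score +4 (running 68)
row 3: [0, 32, 32, 8] -> [64, 8, 0, 0]  score +64 (running 132)
Board after move:
64 32  2  0
 8 64  0  0
 4  0  0  0
64  8  0  0

Answer: 132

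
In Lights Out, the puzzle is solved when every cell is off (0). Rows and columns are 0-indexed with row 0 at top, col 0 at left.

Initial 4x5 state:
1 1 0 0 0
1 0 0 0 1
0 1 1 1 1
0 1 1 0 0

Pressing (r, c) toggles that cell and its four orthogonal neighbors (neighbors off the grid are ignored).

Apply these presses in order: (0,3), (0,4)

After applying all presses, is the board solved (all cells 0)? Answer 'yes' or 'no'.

After press 1 at (0,3):
1 1 1 1 1
1 0 0 1 1
0 1 1 1 1
0 1 1 0 0

After press 2 at (0,4):
1 1 1 0 0
1 0 0 1 0
0 1 1 1 1
0 1 1 0 0

Lights still on: 11

Answer: no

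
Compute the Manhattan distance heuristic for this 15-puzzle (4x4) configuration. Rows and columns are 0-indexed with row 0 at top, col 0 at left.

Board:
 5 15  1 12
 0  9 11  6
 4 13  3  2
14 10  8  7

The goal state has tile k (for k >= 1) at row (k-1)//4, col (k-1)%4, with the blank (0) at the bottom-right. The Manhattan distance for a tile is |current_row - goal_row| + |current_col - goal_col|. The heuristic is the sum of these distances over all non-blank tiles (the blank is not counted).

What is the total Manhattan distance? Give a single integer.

Tile 5: (0,0)->(1,0) = 1
Tile 15: (0,1)->(3,2) = 4
Tile 1: (0,2)->(0,0) = 2
Tile 12: (0,3)->(2,3) = 2
Tile 9: (1,1)->(2,0) = 2
Tile 11: (1,2)->(2,2) = 1
Tile 6: (1,3)->(1,1) = 2
Tile 4: (2,0)->(0,3) = 5
Tile 13: (2,1)->(3,0) = 2
Tile 3: (2,2)->(0,2) = 2
Tile 2: (2,3)->(0,1) = 4
Tile 14: (3,0)->(3,1) = 1
Tile 10: (3,1)->(2,1) = 1
Tile 8: (3,2)->(1,3) = 3
Tile 7: (3,3)->(1,2) = 3
Sum: 1 + 4 + 2 + 2 + 2 + 1 + 2 + 5 + 2 + 2 + 4 + 1 + 1 + 3 + 3 = 35

Answer: 35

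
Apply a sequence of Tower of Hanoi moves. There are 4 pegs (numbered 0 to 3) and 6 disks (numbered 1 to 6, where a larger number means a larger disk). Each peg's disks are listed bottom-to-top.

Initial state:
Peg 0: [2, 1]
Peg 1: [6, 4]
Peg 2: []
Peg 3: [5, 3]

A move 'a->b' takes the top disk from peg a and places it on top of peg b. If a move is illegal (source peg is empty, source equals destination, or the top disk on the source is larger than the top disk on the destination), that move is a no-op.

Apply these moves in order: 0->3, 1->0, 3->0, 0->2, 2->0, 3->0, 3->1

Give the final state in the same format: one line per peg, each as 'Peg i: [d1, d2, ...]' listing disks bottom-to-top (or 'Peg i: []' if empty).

After move 1 (0->3):
Peg 0: [2]
Peg 1: [6, 4]
Peg 2: []
Peg 3: [5, 3, 1]

After move 2 (1->0):
Peg 0: [2]
Peg 1: [6, 4]
Peg 2: []
Peg 3: [5, 3, 1]

After move 3 (3->0):
Peg 0: [2, 1]
Peg 1: [6, 4]
Peg 2: []
Peg 3: [5, 3]

After move 4 (0->2):
Peg 0: [2]
Peg 1: [6, 4]
Peg 2: [1]
Peg 3: [5, 3]

After move 5 (2->0):
Peg 0: [2, 1]
Peg 1: [6, 4]
Peg 2: []
Peg 3: [5, 3]

After move 6 (3->0):
Peg 0: [2, 1]
Peg 1: [6, 4]
Peg 2: []
Peg 3: [5, 3]

After move 7 (3->1):
Peg 0: [2, 1]
Peg 1: [6, 4, 3]
Peg 2: []
Peg 3: [5]

Answer: Peg 0: [2, 1]
Peg 1: [6, 4, 3]
Peg 2: []
Peg 3: [5]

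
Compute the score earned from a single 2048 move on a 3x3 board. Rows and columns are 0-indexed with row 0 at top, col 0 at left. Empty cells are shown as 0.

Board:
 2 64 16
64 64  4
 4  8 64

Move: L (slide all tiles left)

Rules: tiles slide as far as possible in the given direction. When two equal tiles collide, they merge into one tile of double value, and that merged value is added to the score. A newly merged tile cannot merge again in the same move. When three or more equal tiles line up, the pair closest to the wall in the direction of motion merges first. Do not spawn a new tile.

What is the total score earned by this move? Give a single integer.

Slide left:
row 0: [2, 64, 16] -> [2, 64, 16]  score +0 (running 0)
row 1: [64, 64, 4] -> [128, 4, 0]  score +128 (running 128)
row 2: [4, 8, 64] -> [4, 8, 64]  score +0 (running 128)
Board after move:
  2  64  16
128   4   0
  4   8  64

Answer: 128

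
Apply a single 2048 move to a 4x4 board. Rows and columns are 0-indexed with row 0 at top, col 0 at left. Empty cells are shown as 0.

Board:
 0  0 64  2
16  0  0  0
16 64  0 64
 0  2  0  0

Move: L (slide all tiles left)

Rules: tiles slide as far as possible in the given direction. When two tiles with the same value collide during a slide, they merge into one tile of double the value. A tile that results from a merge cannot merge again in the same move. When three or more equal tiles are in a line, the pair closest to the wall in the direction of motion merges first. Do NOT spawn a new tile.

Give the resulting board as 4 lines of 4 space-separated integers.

Answer:  64   2   0   0
 16   0   0   0
 16 128   0   0
  2   0   0   0

Derivation:
Slide left:
row 0: [0, 0, 64, 2] -> [64, 2, 0, 0]
row 1: [16, 0, 0, 0] -> [16, 0, 0, 0]
row 2: [16, 64, 0, 64] -> [16, 128, 0, 0]
row 3: [0, 2, 0, 0] -> [2, 0, 0, 0]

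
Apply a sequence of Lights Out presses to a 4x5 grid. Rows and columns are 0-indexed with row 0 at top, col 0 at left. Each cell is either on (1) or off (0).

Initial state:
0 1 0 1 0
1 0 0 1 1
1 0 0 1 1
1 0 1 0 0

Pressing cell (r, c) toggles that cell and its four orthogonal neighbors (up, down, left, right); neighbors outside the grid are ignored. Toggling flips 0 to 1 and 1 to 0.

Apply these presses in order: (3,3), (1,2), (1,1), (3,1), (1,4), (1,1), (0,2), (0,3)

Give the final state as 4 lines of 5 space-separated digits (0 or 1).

After press 1 at (3,3):
0 1 0 1 0
1 0 0 1 1
1 0 0 0 1
1 0 0 1 1

After press 2 at (1,2):
0 1 1 1 0
1 1 1 0 1
1 0 1 0 1
1 0 0 1 1

After press 3 at (1,1):
0 0 1 1 0
0 0 0 0 1
1 1 1 0 1
1 0 0 1 1

After press 4 at (3,1):
0 0 1 1 0
0 0 0 0 1
1 0 1 0 1
0 1 1 1 1

After press 5 at (1,4):
0 0 1 1 1
0 0 0 1 0
1 0 1 0 0
0 1 1 1 1

After press 6 at (1,1):
0 1 1 1 1
1 1 1 1 0
1 1 1 0 0
0 1 1 1 1

After press 7 at (0,2):
0 0 0 0 1
1 1 0 1 0
1 1 1 0 0
0 1 1 1 1

After press 8 at (0,3):
0 0 1 1 0
1 1 0 0 0
1 1 1 0 0
0 1 1 1 1

Answer: 0 0 1 1 0
1 1 0 0 0
1 1 1 0 0
0 1 1 1 1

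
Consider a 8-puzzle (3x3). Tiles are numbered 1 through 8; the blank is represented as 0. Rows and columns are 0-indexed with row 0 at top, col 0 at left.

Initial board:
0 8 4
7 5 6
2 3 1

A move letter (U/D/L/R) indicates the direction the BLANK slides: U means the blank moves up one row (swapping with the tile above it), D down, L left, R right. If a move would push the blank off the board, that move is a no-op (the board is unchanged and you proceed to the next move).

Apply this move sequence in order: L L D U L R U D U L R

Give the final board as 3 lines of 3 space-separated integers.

Answer: 8 0 4
7 5 6
2 3 1

Derivation:
After move 1 (L):
0 8 4
7 5 6
2 3 1

After move 2 (L):
0 8 4
7 5 6
2 3 1

After move 3 (D):
7 8 4
0 5 6
2 3 1

After move 4 (U):
0 8 4
7 5 6
2 3 1

After move 5 (L):
0 8 4
7 5 6
2 3 1

After move 6 (R):
8 0 4
7 5 6
2 3 1

After move 7 (U):
8 0 4
7 5 6
2 3 1

After move 8 (D):
8 5 4
7 0 6
2 3 1

After move 9 (U):
8 0 4
7 5 6
2 3 1

After move 10 (L):
0 8 4
7 5 6
2 3 1

After move 11 (R):
8 0 4
7 5 6
2 3 1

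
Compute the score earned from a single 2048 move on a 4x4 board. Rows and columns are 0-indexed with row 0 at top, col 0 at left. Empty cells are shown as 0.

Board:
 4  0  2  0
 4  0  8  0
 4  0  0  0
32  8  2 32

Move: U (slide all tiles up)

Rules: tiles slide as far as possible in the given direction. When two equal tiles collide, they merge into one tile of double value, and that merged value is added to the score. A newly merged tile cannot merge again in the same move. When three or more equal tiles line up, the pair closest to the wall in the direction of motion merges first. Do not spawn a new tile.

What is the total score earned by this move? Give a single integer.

Slide up:
col 0: [4, 4, 4, 32] -> [8, 4, 32, 0]  score +8 (running 8)
col 1: [0, 0, 0, 8] -> [8, 0, 0, 0]  score +0 (running 8)
col 2: [2, 8, 0, 2] -> [2, 8, 2, 0]  score +0 (running 8)
col 3: [0, 0, 0, 32] -> [32, 0, 0, 0]  score +0 (running 8)
Board after move:
 8  8  2 32
 4  0  8  0
32  0  2  0
 0  0  0  0

Answer: 8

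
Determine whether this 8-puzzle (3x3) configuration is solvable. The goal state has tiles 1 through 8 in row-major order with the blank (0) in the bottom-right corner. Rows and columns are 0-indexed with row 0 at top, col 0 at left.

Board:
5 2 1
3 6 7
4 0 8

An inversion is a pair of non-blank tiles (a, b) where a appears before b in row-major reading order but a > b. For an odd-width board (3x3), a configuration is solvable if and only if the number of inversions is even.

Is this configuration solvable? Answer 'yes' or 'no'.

Answer: no

Derivation:
Inversions (pairs i<j in row-major order where tile[i] > tile[j] > 0): 7
7 is odd, so the puzzle is not solvable.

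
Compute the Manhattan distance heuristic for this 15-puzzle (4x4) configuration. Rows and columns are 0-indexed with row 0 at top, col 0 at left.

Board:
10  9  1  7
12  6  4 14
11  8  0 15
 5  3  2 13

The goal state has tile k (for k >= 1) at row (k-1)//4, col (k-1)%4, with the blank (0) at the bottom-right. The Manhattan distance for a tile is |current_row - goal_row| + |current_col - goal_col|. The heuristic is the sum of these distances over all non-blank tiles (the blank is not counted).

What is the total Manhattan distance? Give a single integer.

Answer: 40

Derivation:
Tile 10: (0,0)->(2,1) = 3
Tile 9: (0,1)->(2,0) = 3
Tile 1: (0,2)->(0,0) = 2
Tile 7: (0,3)->(1,2) = 2
Tile 12: (1,0)->(2,3) = 4
Tile 6: (1,1)->(1,1) = 0
Tile 4: (1,2)->(0,3) = 2
Tile 14: (1,3)->(3,1) = 4
Tile 11: (2,0)->(2,2) = 2
Tile 8: (2,1)->(1,3) = 3
Tile 15: (2,3)->(3,2) = 2
Tile 5: (3,0)->(1,0) = 2
Tile 3: (3,1)->(0,2) = 4
Tile 2: (3,2)->(0,1) = 4
Tile 13: (3,3)->(3,0) = 3
Sum: 3 + 3 + 2 + 2 + 4 + 0 + 2 + 4 + 2 + 3 + 2 + 2 + 4 + 4 + 3 = 40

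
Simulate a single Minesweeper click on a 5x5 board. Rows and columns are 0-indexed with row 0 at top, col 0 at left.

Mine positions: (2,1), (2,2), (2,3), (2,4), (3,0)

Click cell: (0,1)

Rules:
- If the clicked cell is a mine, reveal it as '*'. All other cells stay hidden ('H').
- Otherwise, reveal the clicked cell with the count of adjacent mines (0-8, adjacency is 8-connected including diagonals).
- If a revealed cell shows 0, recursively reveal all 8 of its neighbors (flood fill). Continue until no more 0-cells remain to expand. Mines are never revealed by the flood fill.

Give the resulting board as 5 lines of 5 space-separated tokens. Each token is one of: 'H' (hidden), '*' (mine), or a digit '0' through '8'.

0 0 0 0 0
1 2 3 3 2
H H H H H
H H H H H
H H H H H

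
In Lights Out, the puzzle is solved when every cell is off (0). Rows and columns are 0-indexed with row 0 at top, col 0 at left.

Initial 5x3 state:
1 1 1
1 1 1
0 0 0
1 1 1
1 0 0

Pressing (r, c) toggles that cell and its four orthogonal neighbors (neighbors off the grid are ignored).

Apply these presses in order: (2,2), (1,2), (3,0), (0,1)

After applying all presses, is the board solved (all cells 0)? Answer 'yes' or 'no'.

Answer: no

Derivation:
After press 1 at (2,2):
1 1 1
1 1 0
0 1 1
1 1 0
1 0 0

After press 2 at (1,2):
1 1 0
1 0 1
0 1 0
1 1 0
1 0 0

After press 3 at (3,0):
1 1 0
1 0 1
1 1 0
0 0 0
0 0 0

After press 4 at (0,1):
0 0 1
1 1 1
1 1 0
0 0 0
0 0 0

Lights still on: 6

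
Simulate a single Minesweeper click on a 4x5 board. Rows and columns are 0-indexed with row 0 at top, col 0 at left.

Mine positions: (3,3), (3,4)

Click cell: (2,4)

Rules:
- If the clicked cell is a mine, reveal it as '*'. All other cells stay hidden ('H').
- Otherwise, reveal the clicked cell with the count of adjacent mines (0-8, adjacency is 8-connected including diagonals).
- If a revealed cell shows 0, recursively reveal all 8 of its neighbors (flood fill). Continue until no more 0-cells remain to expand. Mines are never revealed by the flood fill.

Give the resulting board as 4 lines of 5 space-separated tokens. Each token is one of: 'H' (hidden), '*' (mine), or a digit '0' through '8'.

H H H H H
H H H H H
H H H H 2
H H H H H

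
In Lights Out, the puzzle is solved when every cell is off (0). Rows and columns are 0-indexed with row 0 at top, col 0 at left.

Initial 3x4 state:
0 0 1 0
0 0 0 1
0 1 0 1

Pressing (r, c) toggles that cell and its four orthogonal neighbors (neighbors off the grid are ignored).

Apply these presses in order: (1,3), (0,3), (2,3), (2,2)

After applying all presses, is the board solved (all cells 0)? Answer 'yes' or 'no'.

Answer: yes

Derivation:
After press 1 at (1,3):
0 0 1 1
0 0 1 0
0 1 0 0

After press 2 at (0,3):
0 0 0 0
0 0 1 1
0 1 0 0

After press 3 at (2,3):
0 0 0 0
0 0 1 0
0 1 1 1

After press 4 at (2,2):
0 0 0 0
0 0 0 0
0 0 0 0

Lights still on: 0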